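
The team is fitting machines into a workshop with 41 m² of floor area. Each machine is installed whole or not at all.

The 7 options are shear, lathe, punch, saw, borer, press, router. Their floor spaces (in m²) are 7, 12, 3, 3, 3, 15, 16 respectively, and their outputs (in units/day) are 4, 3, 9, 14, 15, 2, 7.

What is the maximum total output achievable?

49

Treat it as a binary knapsack problem.
shear + punch + saw + borer + router: floor space 7 + 3 + 3 + 3 + 16 = 32 ≤ 41, output 4 + 9 + 14 + 15 + 7 = 49.
lathe + punch + saw + borer + router: floor space 12 + 3 + 3 + 3 + 16 = 37 ≤ 41, output 3 + 9 + 14 + 15 + 7 = 48.
Best is shear, punch, saw, borer, and router with total output 49.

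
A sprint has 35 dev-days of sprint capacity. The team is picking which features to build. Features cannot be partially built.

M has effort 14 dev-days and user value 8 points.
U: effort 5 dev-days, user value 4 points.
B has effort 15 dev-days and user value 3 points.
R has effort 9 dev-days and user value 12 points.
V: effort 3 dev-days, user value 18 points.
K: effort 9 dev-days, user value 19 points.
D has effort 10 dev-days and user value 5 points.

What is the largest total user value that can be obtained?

Allowing fractional choices, the relaxed optimum would be about 58.1, but features are indivisible.
R + V + K + D: effort 9 + 3 + 9 + 10 = 31 ≤ 35, user value 12 + 18 + 19 + 5 = 54.
M + R + V + K: effort 14 + 9 + 3 + 9 = 35 ≤ 35, user value 8 + 12 + 18 + 19 = 57.
U + R + V + K: effort 5 + 9 + 3 + 9 = 26 ≤ 35, user value 4 + 12 + 18 + 19 = 53.
Best is M, R, V, and K with total user value 57.

57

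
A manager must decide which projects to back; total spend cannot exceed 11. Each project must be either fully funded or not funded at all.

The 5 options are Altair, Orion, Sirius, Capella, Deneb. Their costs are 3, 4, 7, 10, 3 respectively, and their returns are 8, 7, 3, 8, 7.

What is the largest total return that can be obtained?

This is a 0-1 knapsack instance.
Altair + Deneb: cost 3 + 3 = 6 ≤ 11, return 8 + 7 = 15.
Altair + Orion + Deneb: cost 3 + 4 + 3 = 10 ≤ 11, return 8 + 7 + 7 = 22.
Altair + Orion: cost 3 + 4 = 7 ≤ 11, return 8 + 7 = 15.
Best is Altair, Orion, and Deneb with total return 22.

22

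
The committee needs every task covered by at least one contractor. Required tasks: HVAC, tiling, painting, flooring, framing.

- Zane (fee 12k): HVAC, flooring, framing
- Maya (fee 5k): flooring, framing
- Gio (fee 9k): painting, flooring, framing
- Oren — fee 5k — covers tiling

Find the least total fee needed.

26

This is an integer covering problem.
The greedy cost-per-new-task heuristic would pick Maya, Oren, Gio, and Zane for 31, but a cheaper cover exists.
Choose Zane, Gio, and Oren: together they cover HVAC, tiling, painting, flooring, framing — every task.
Total fee: 12 + 9 + 5 = 26.
No cover costs less than 26.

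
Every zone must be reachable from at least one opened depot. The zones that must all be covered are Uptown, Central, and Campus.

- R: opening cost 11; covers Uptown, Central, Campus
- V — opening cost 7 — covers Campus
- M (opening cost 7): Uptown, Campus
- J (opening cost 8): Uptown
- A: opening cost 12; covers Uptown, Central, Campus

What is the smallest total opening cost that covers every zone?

The greedy cost-per-new-zone heuristic would pick M and R for 18, but a cheaper cover exists.
R alone covers Uptown, Central, Campus — every zone.
Total opening cost: 11.
No cover costs less than 11.

11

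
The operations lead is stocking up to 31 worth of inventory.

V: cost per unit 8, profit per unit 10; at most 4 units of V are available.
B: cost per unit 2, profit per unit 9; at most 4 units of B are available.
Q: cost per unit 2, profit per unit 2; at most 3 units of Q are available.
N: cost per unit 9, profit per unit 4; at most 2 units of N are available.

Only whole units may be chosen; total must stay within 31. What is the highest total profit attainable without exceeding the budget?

62

This is a bounded integer knapsack.
Take 2×V, 4×B, and 3×Q: cost 30 ≤ 31, profit 2·10 + 4·9 + 3·2 = 62.
B has the best ratio (9/2) and is taken to its limit of 4; remaining capacity is filled optimally with the others.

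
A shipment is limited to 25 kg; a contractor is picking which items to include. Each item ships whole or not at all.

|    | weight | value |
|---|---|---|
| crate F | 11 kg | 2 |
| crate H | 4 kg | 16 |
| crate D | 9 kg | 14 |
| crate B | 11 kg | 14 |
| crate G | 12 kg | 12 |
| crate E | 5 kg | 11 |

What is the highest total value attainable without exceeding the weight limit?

44

Take crate H, crate D, and crate B: weight 4 + 9 + 11 = 24 ≤ 25, value 16 + 14 + 14 = 44.
No other feasible combination does better.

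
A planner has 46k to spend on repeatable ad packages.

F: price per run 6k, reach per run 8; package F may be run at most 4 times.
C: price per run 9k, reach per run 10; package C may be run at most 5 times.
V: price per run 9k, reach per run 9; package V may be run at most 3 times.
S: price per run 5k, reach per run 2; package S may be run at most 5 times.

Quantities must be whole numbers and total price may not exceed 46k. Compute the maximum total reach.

54

3×F, 2×C, and 1×V: price 45 ≤ 46, reach 3·8 + 2·10 + 1·9 = 53.
3×F and 3×C: price 45 ≤ 46, reach 3·8 + 3·10 = 54.
Best is 54.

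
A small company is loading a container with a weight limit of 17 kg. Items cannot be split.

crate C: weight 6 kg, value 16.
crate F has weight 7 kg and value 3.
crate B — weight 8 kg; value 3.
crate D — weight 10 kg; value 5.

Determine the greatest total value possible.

This is a 0-1 knapsack instance.
Allowing fractional choices, the relaxed optimum would be about 21.4, but items are indivisible.
crate C + crate B: weight 6 + 8 = 14 ≤ 17, value 16 + 3 = 19.
crate C + crate D: weight 6 + 10 = 16 ≤ 17, value 16 + 5 = 21.
crate C + crate F: weight 6 + 7 = 13 ≤ 17, value 16 + 3 = 19.
Best is crate C and crate D with total value 21.

21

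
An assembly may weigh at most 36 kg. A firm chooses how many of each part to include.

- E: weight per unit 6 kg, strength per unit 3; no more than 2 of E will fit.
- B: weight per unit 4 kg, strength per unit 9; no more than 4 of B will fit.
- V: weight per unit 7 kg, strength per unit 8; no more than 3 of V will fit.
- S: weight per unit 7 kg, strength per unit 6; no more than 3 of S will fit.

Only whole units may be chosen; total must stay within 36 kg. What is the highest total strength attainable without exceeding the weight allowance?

This is a bounded integer knapsack.
Take 1×E, 4×B, and 2×V: weight 36 ≤ 36, strength 1·3 + 4·9 + 2·8 = 55.
B has the best ratio (9/4) and is taken to its limit of 4; remaining capacity is filled optimally with the others.

55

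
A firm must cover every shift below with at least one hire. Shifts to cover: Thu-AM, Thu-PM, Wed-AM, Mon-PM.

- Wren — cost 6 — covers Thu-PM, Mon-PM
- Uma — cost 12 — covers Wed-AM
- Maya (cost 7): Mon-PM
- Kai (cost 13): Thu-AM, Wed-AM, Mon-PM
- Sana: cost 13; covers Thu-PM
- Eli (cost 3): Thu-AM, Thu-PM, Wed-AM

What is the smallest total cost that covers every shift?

Choose Wren and Eli: together they cover Thu-AM, Thu-PM, Wed-AM, Mon-PM — every shift.
Total cost: 6 + 3 = 9.
No cover costs less than 9.

9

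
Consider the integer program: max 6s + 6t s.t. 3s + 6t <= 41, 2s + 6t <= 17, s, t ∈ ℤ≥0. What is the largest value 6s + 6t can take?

(s,t)=(8,0): 3·8+6·0=24≤41, 2·8+6·0=16≤17, objective 48.
(s,t)=(7,0): 3·7+6·0=21≤41, 2·7+6·0=14≤17, objective 42.
No feasible integer point exceeds 48.

48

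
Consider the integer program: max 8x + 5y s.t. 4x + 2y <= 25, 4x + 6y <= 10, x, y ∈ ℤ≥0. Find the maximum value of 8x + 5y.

16

(x,y)=(2,0) is feasible, giving 16.
(x,y)=(1,1) is feasible, giving 13.
(x,y)=(1,0) is feasible, giving 8.
No feasible integer point exceeds 16.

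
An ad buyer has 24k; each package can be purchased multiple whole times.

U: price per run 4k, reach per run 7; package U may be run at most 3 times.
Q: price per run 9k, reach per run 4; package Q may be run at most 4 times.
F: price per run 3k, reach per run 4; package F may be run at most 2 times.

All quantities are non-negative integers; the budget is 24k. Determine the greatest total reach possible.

U has the best ratio (7/4); taking only U gives at most 3×7 = 21 (stopped by the supply cap of 3).
Mixing does better — 3×U and 2×F: price 18 ≤ 24, reach 3·7 + 2·4 = 29.

29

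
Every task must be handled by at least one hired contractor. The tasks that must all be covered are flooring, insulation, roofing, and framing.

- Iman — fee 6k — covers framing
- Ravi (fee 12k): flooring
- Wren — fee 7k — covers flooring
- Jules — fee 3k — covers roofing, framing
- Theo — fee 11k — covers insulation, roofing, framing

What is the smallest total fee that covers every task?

The greedy cost-per-new-task heuristic would pick Jules, Wren, and Theo for 21, but a cheaper cover exists.
Choose Wren and Theo: together they cover flooring, insulation, roofing, framing — every task.
Total fee: 7 + 11 = 18.
No cover costs less than 18.

18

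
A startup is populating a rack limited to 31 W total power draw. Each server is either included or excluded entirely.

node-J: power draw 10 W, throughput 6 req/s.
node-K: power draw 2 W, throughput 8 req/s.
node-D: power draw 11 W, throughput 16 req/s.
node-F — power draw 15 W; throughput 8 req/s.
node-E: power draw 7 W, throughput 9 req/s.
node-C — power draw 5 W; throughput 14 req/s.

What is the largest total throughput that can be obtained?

47

Allowing fractional choices, the relaxed optimum would be about 50.6, but servers are indivisible.
node-J + node-K + node-D + node-C: power draw 10 + 2 + 11 + 5 = 28 ≤ 31, throughput 6 + 8 + 16 + 14 = 44.
node-D + node-E + node-C: power draw 11 + 7 + 5 = 23 ≤ 31, throughput 16 + 9 + 14 = 39.
node-K + node-D + node-E + node-C: power draw 2 + 11 + 7 + 5 = 25 ≤ 31, throughput 8 + 16 + 9 + 14 = 47.
Best is node-K, node-D, node-E, and node-C with total throughput 47.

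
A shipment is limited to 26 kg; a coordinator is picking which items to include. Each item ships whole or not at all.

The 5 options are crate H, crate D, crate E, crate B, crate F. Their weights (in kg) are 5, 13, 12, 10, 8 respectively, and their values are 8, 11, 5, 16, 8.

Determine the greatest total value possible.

Take crate H, crate B, and crate F: weight 5 + 10 + 8 = 23 ≤ 26, value 8 + 16 + 8 = 32.
No other feasible combination does better.

32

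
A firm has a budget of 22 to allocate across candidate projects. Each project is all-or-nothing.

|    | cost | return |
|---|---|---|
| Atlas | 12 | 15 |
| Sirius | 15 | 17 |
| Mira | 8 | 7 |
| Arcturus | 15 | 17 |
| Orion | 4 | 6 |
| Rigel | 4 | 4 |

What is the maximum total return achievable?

25

Allowing fractional choices, the relaxed optimum would be about 27.8, but projects are indivisible.
Sirius + Orion: cost 15 + 4 = 19 ≤ 22, return 17 + 6 = 23.
Arcturus + Orion: cost 15 + 4 = 19 ≤ 22, return 17 + 6 = 23.
Atlas + Orion + Rigel: cost 12 + 4 + 4 = 20 ≤ 22, return 15 + 6 + 4 = 25.
Best is Atlas, Orion, and Rigel with total return 25.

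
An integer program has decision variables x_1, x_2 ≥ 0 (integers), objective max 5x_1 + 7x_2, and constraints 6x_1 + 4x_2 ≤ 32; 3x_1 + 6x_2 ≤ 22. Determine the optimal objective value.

29

(x_1,x_2)=(3,2) is feasible, giving 29.
(x_1,x_2)=(4,1) is feasible, giving 27.
(x_1,x_2)=(5,0) is feasible, giving 25.
The best lattice point is (3,2), giving 29.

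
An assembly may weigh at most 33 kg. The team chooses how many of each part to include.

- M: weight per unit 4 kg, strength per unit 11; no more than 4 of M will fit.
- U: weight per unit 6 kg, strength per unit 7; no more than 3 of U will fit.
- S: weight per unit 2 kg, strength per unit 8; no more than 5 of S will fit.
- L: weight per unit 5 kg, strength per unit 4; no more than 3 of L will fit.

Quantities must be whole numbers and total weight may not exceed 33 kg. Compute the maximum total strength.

91

Take 4×M, 1×U, and 5×S: weight 32 ≤ 33, strength 4·11 + 1·7 + 5·8 = 91.
S has the best ratio (8/2) and is taken to its limit of 5; remaining capacity is filled optimally with the others.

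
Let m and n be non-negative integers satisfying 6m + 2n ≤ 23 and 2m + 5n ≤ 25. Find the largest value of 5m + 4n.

26

The continuous relaxation peaks at (2.5, 4) with value 28.50; rounding to a feasible lattice point costs some objective.
(m,n)=(2,4): 6·2+2·4=20≤23, 2·2+5·4=24≤25, objective 26.
(m,n)=(2,3): 6·2+2·3=18≤23, 2·2+5·3=19≤25, objective 22.
(m,n)=(1,4): 6·1+2·4=14≤23, 2·1+5·4=22≤25, objective 21.
Maximum is 26 at (m,n)=(2,4).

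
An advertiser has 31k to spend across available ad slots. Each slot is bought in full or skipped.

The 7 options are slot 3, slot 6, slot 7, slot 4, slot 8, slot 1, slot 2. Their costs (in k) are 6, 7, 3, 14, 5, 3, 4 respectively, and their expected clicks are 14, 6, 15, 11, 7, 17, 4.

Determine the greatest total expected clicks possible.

64

Allowing fractional choices, the relaxed optimum would be about 65.4, but ad slots are indivisible.
slot 3 + slot 7 + slot 4 + slot 8 + slot 1: cost 6 + 3 + 14 + 5 + 3 = 31 ≤ 31, expected clicks 14 + 15 + 11 + 7 + 17 = 64.
slot 3 + slot 7 + slot 4 + slot 1 + slot 2: cost 6 + 3 + 14 + 3 + 4 = 30 ≤ 31, expected clicks 14 + 15 + 11 + 17 + 4 = 61.
slot 3 + slot 6 + slot 7 + slot 8 + slot 1 + slot 2: cost 6 + 7 + 3 + 5 + 3 + 4 = 28 ≤ 31, expected clicks 14 + 6 + 15 + 7 + 17 + 4 = 63.
Best is slot 3, slot 7, slot 4, slot 8, and slot 1 with total expected clicks 64.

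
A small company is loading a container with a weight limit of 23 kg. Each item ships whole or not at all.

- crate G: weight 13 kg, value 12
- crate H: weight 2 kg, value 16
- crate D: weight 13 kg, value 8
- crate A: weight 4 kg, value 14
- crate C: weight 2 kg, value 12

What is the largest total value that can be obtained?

Treat it as a binary knapsack problem.
crate H + crate D + crate A + crate C: weight 2 + 13 + 4 + 2 = 21 ≤ 23, value 16 + 8 + 14 + 12 = 50.
crate G + crate H + crate A + crate C: weight 13 + 2 + 4 + 2 = 21 ≤ 23, value 12 + 16 + 14 + 12 = 54.
crate H + crate A + crate C: weight 2 + 4 + 2 = 8 ≤ 23, value 16 + 14 + 12 = 42.
Best is crate G, crate H, crate A, and crate C with total value 54.

54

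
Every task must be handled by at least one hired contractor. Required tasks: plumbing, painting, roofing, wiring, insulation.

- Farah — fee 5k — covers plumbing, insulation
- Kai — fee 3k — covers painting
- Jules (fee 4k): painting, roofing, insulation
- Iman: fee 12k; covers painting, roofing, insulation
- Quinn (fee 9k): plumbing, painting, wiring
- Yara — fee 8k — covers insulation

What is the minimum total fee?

Choose Jules and Quinn: together they cover plumbing, painting, roofing, wiring, insulation — every task.
Total fee: 4 + 9 = 13.
No cover costs less than 13.

13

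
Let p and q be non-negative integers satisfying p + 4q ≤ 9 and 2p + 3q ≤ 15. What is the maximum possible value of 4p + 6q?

Relaxing integrality, the LP optimum is 30.00 at (p,q) = (7.5, 0), which is not an integer point.
(p,q)=(7,0): 1·7+4·0=7≤9, 2·7+3·0=14≤15, objective 28.
(p,q)=(6,0): 1·6+4·0=6≤9, 2·6+3·0=12≤15, objective 24.
No feasible integer point exceeds 28.

28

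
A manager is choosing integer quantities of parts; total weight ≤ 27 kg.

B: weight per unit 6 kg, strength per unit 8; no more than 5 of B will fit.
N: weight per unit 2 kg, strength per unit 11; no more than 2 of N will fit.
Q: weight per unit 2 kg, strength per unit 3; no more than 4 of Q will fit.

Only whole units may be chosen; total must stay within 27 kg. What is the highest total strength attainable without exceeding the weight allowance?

2×B, 2×N, and 4×Q: weight 24 ≤ 27, strength 2·8 + 2·11 + 4·3 = 50.
3×B, 2×N, and 2×Q: weight 26 ≤ 27, strength 3·8 + 2·11 + 2·3 = 52.
Best is 52.

52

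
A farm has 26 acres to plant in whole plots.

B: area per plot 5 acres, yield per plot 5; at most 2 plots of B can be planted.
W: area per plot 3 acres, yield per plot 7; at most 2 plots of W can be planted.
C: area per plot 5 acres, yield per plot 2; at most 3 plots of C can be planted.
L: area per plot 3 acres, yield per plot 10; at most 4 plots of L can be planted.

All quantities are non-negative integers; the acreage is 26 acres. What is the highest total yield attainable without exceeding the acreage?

59

L has the best ratio (10/3); taking only L gives at most 4×10 = 40 (stopped by the supply cap of 4).
Mixing does better — 1×B, 2×W, and 4×L: area 23 ≤ 26, yield 1·5 + 2·7 + 4·10 = 59.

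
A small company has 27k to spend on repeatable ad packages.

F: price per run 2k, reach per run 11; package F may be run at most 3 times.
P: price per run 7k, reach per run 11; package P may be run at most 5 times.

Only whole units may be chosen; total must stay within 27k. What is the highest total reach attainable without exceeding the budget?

This is a bounded integer knapsack.
Take 3×F and 3×P: price 27 ≤ 27, reach 3·11 + 3·11 = 66.
F has the best ratio (11/2) and is taken to its limit of 3; remaining capacity is filled optimally with the others.

66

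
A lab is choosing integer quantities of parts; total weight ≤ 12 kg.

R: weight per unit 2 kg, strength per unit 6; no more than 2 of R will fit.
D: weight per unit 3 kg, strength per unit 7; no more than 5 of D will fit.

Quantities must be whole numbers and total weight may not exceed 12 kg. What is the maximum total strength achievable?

28

4×D: weight 12 ≤ 12, strength 4·7 = 28.
1×R and 3×D: weight 11 ≤ 12, strength 1·6 + 3·7 = 27.
Best is 28.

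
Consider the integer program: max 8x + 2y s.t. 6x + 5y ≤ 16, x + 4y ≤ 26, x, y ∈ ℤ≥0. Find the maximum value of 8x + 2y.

16

(x,y)=(2,0): 6·2+5·0=12≤16, 1·2+4·0=2≤26, objective 16.
(x,y)=(1,1): 6·1+5·1=11≤16, 1·1+4·1=5≤26, objective 10.
(x,y)=(1,0): 6·1+5·0=6≤16, 1·1+4·0=1≤26, objective 8.
No feasible integer point exceeds 16.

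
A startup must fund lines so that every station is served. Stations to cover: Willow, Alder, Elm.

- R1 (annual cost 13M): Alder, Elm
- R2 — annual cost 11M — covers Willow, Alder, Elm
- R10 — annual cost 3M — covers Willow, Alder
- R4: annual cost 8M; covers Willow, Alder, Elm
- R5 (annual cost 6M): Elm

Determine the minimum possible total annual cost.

The greedy cost-per-new-station heuristic would pick R10 and R5 for 9, but a cheaper cover exists.
R4 alone covers Willow, Alder, Elm — every station.
Total annual cost: 8.
No cover costs less than 8.

8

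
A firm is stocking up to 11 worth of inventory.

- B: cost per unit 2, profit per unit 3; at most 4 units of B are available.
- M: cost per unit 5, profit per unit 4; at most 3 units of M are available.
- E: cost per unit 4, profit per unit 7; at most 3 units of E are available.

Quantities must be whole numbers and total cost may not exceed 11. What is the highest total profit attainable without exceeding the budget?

17

Take 1×B and 2×E: cost 10 ≤ 11, profit 1·3 + 2·7 = 17.
No other integer combination yields more.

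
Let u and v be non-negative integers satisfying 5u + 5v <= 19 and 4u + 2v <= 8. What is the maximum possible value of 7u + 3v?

14

(u,v)=(2,0): 5·2+5·0=10≤19, 4·2+2·0=8≤8, objective 14.
(u,v)=(1,1): 5·1+5·1=10≤19, 4·1+2·1=6≤8, objective 10.
No feasible integer point exceeds 14.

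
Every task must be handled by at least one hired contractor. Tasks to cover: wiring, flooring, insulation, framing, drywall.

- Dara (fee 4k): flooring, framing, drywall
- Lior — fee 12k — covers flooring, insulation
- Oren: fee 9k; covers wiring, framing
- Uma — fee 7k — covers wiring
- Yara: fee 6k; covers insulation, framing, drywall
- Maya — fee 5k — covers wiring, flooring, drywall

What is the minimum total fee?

Choose Yara and Maya: together they cover wiring, flooring, insulation, framing, drywall — every task.
Total fee: 6 + 5 = 11.

11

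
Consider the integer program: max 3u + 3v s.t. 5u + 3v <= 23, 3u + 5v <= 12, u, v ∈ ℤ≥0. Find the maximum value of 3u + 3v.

(u,v)=(4,0): 5·4+3·0=20≤23, 3·4+5·0=12≤12, objective 12.
(u,v)=(3,0): 5·3+3·0=15≤23, 3·3+5·0=9≤12, objective 9.
No feasible integer point exceeds 12.

12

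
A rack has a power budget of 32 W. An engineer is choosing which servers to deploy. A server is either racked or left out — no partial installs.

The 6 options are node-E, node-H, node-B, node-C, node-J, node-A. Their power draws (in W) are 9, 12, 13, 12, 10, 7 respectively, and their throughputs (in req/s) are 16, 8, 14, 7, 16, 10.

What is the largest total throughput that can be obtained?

This is an integer program with binary decision variables.
Allowing fractional choices, the relaxed optimum would be about 48.5, but servers are indivisible.
node-E + node-J + node-A: power draw 9 + 10 + 7 = 26 ≤ 32, throughput 16 + 16 + 10 = 42.
node-E + node-B + node-J: power draw 9 + 13 + 10 = 32 ≤ 32, throughput 16 + 14 + 16 = 46.
node-E + node-B + node-A: power draw 9 + 13 + 7 = 29 ≤ 32, throughput 16 + 14 + 10 = 40.
Best is node-E, node-B, and node-J with total throughput 46.

46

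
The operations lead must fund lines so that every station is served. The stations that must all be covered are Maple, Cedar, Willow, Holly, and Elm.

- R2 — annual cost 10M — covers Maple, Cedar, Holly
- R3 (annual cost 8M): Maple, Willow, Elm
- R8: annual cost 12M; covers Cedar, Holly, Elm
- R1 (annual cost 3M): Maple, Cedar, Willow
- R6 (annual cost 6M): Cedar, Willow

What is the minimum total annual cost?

15

Choose R8 and R1: together they cover Maple, Cedar, Willow, Holly, Elm — every station.
Total annual cost: 12 + 3 = 15.
No cover costs less than 15.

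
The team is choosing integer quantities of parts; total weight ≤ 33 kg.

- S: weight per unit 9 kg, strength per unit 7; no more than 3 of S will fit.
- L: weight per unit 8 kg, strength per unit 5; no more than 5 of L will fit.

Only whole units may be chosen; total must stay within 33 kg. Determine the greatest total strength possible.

This is a bounded integer knapsack.
S has the best ratio (7/9); taking only S gives at most 3×7 = 21 (stopped by the weight limit).
Mixing does better — 1×S and 3×L: weight 33 ≤ 33, strength 1·7 + 3·5 = 22.

22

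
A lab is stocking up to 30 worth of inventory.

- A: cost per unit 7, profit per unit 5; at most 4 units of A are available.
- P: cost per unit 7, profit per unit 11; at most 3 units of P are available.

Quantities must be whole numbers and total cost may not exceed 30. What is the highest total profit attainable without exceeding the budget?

38

P has the best ratio (11/7); taking only P gives at most 3×11 = 33 (stopped by the supply cap of 3).
Mixing does better — 1×A and 3×P: cost 28 ≤ 30, profit 1·5 + 3·11 = 38.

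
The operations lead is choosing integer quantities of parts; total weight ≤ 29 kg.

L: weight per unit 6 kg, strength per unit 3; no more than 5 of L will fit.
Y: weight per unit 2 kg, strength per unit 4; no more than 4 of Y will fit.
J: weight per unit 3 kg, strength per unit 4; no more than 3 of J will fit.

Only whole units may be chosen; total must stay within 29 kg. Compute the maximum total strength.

1×L, 4×Y, and 3×J: weight 23 ≤ 29, strength 1·3 + 4·4 + 3·4 = 31.
2×L, 4×Y, and 3×J: weight 29 ≤ 29, strength 2·3 + 4·4 + 3·4 = 34.
Best is 34.

34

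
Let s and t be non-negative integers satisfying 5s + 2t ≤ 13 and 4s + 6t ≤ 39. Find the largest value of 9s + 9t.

The continuous relaxation peaks at (0, 6.5) with value 58.50; rounding to a feasible lattice point costs some objective.
(s,t)=(0,6): 5·0+2·6=12≤13, 4·0+6·6=36≤39, objective 54.
(s,t)=(0,5): 5·0+2·5=10≤13, 4·0+6·5=30≤39, objective 45.
The best lattice point is (0,6), giving 54.

54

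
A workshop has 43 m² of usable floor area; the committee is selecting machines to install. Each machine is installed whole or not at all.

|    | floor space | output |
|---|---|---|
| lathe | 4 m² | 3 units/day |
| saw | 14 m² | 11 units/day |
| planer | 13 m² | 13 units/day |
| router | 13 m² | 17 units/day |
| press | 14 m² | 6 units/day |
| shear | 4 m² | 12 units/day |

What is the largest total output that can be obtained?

Take lathe, planer, router, and shear: floor space 4 + 13 + 13 + 4 = 34 ≤ 43, output 3 + 13 + 17 + 12 = 45.
No other feasible combination does better.

45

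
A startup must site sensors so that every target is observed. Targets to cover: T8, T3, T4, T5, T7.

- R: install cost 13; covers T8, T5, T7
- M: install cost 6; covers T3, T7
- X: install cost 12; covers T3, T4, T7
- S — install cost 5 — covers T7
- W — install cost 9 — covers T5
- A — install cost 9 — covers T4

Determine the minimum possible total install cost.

25

The greedy cost-per-new-target heuristic would pick M, R, and A for 28, but a cheaper cover exists.
Choose R and X: together they cover T8, T3, T4, T5, T7 — every target.
Total install cost: 13 + 12 = 25.
No cover costs less than 25.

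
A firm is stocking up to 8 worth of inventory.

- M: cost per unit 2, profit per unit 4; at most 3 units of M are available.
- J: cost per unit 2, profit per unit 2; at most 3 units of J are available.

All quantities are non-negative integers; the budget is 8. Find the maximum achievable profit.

This is a bounded integer knapsack.
M has the best ratio (4/2); taking only M gives at most 3×4 = 12 (stopped by the supply cap of 3).
Mixing does better — 3×M and 1×J: cost 8 ≤ 8, profit 3·4 + 1·2 = 14.

14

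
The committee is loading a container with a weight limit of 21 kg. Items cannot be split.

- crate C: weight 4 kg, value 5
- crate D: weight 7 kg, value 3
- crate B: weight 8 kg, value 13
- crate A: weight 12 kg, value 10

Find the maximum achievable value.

Allowing fractional choices, the relaxed optimum would be about 25.5, but items are indivisible.
crate C + crate B: weight 4 + 8 = 12 ≤ 21, value 5 + 13 = 18.
crate B + crate A: weight 8 + 12 = 20 ≤ 21, value 13 + 10 = 23.
crate C + crate D + crate B: weight 4 + 7 + 8 = 19 ≤ 21, value 5 + 3 + 13 = 21.
Best is crate B and crate A with total value 23.

23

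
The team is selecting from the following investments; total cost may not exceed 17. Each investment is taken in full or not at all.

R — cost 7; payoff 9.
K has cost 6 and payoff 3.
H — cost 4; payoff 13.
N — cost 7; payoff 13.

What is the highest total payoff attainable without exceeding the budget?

This is an integer program with binary decision variables.
Allowing fractional choices, the relaxed optimum would be about 33.7, but investments are indivisible.
H + N: cost 4 + 7 = 11 ≤ 17, payoff 13 + 13 = 26.
K + H + N: cost 6 + 4 + 7 = 17 ≤ 17, payoff 3 + 13 + 13 = 29.
Best is K, H, and N with total payoff 29.

29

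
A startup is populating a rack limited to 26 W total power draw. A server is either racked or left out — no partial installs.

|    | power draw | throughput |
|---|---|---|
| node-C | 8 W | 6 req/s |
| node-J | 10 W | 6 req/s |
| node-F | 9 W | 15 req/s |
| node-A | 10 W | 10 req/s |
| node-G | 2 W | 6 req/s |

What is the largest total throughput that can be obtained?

31

Allowing fractional choices, the relaxed optimum would be about 34.8, but servers are indivisible.
node-F + node-A + node-G: power draw 9 + 10 + 2 = 21 ≤ 26, throughput 15 + 10 + 6 = 31.
node-C + node-F + node-G: power draw 8 + 9 + 2 = 19 ≤ 26, throughput 6 + 15 + 6 = 27.
node-J + node-F + node-G: power draw 10 + 9 + 2 = 21 ≤ 26, throughput 6 + 15 + 6 = 27.
Best is node-F, node-A, and node-G with total throughput 31.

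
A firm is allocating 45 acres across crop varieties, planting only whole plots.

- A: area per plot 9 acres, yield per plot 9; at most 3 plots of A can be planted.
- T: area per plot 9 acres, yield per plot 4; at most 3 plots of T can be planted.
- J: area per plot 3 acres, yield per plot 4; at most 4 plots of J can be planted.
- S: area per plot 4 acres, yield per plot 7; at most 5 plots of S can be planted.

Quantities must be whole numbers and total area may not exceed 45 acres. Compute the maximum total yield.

1×A, 4×J, and 5×S: area 41 ≤ 45, yield 1·9 + 4·4 + 5·7 = 60.
2×A, 2×J, and 5×S: area 44 ≤ 45, yield 2·9 + 2·4 + 5·7 = 61.
Best is 61.

61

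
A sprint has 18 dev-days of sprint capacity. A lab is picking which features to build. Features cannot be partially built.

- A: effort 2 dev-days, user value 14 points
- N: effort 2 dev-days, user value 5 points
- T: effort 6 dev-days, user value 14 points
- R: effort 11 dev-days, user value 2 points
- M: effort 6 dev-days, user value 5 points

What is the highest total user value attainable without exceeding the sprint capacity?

38

This is an integer program with binary decision variables.
Allowing fractional choices, the relaxed optimum would be about 38.4, but features are indivisible.
A + N + T: effort 2 + 2 + 6 = 10 ≤ 18, user value 14 + 5 + 14 = 33.
A + N + T + M: effort 2 + 2 + 6 + 6 = 16 ≤ 18, user value 14 + 5 + 14 + 5 = 38.
Best is A, N, T, and M with total user value 38.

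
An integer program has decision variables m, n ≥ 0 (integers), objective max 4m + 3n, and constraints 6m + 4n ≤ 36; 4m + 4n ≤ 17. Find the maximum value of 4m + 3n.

(m,n)=(4,0) is feasible, giving 16.
(m,n)=(3,1) is feasible, giving 15.
(m,n)=(3,0) is feasible, giving 12.
No feasible integer point exceeds 16.

16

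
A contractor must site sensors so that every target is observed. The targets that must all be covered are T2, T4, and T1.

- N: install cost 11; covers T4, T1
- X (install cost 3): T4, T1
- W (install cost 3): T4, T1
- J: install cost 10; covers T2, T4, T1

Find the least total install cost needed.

J alone covers T2, T4, T1 — every target.
Total install cost: 10.

10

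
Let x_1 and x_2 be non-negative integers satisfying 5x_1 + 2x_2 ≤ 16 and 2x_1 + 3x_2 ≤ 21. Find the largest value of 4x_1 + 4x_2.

Relaxing integrality, the LP optimum is 28.73 at (x_1,x_2) = (0.545, 6.64), which is not an integer point.
(x_1,x_2)=(0,7): 5·0+2·7=14≤16, 2·0+3·7=21≤21, objective 28.
(x_1,x_2)=(1,5): 5·1+2·5=15≤16, 2·1+3·5=17≤21, objective 24.
(x_1,x_2)=(0,6): 5·0+2·6=12≤16, 2·0+3·6=18≤21, objective 24.
The best lattice point is (0,7), giving 28.

28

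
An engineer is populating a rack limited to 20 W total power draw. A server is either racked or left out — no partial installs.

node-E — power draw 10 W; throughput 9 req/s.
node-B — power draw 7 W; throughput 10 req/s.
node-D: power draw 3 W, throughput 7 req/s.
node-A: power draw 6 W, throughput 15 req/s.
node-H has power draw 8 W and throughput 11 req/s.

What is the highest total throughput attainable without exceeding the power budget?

Allowing fractional choices, the relaxed optimum would be about 37.5, but servers are indivisible.
node-E + node-D + node-A: power draw 10 + 3 + 6 = 19 ≤ 20, throughput 9 + 7 + 15 = 31.
node-B + node-D + node-A: power draw 7 + 3 + 6 = 16 ≤ 20, throughput 10 + 7 + 15 = 32.
node-D + node-A + node-H: power draw 3 + 6 + 8 = 17 ≤ 20, throughput 7 + 15 + 11 = 33.
Best is node-D, node-A, and node-H with total throughput 33.

33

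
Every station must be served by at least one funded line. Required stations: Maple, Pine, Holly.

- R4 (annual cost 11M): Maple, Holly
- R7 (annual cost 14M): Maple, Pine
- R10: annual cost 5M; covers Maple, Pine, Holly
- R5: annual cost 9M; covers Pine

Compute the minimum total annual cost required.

R10 alone covers Maple, Pine, Holly — every station.
Total annual cost: 5.
No cover costs less than 5.

5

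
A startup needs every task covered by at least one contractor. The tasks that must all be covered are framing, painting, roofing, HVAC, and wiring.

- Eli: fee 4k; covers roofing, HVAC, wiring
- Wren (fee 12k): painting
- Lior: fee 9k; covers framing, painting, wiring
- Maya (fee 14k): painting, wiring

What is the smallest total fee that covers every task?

This is a weighted set-cover instance.
Choose Eli and Lior: together they cover framing, painting, roofing, HVAC, wiring — every task.
Total fee: 4 + 9 = 13.
No cover costs less than 13.

13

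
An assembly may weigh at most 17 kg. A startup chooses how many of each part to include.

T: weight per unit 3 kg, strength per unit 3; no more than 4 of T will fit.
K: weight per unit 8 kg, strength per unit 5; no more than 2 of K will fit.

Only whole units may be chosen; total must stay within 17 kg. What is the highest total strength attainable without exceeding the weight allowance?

T has the best ratio (3/3); taking only T gives at most 4×3 = 12 (stopped by the supply cap of 4).
Mixing does better — 3×T and 1×K: weight 17 ≤ 17, strength 3·3 + 1·5 = 14.

14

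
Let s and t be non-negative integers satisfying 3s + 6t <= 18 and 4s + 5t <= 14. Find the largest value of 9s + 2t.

(s,t)=(3,0): 3·3+6·0=9≤18, 4·3+5·0=12≤14, objective 27.
(s,t)=(2,1): 3·2+6·1=12≤18, 4·2+5·1=13≤14, objective 20.
(s,t)=(2,0): 3·2+6·0=6≤18, 4·2+5·0=8≤14, objective 18.
Maximum is 27 at (s,t)=(3,0).

27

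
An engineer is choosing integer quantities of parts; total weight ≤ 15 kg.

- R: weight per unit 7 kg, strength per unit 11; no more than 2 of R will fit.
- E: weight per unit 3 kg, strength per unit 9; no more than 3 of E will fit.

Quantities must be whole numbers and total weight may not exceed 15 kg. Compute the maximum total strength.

29

E has the best ratio (9/3); taking only E gives at most 3×9 = 27 (stopped by the supply cap of 3).
Mixing does better — 1×R and 2×E: weight 13 ≤ 15, strength 1·11 + 2·9 = 29.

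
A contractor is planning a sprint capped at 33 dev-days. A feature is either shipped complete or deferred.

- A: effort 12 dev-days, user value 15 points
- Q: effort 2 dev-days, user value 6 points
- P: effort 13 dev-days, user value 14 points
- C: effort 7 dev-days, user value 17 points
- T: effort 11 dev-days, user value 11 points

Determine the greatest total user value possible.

49

Treat it as a binary knapsack problem.
Take A, Q, C, and T: effort 12 + 2 + 7 + 11 = 32 ≤ 33, user value 15 + 6 + 17 + 11 = 49.
No other feasible combination does better.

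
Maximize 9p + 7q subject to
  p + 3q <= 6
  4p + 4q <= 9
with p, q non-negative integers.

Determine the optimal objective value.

18

(p,q)=(2,0): 1·2+3·0=2≤6, 4·2+4·0=8≤9, objective 18.
(p,q)=(1,1): 1·1+3·1=4≤6, 4·1+4·1=8≤9, objective 16.
(p,q)=(1,0): 1·1+3·0=1≤6, 4·1+4·0=4≤9, objective 9.
Maximum is 18 at (p,q)=(2,0).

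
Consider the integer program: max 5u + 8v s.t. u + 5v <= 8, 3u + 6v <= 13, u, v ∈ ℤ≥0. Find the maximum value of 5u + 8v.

20

(u,v)=(4,0): 1·4+5·0=4≤8, 3·4+6·0=12≤13, objective 20.
(u,v)=(3,0): 1·3+5·0=3≤8, 3·3+6·0=9≤13, objective 15.
The best lattice point is (4,0), giving 20.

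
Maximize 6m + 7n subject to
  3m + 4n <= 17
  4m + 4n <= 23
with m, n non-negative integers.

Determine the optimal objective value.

32

Relaxing integrality, the LP optimum is 34.00 at (m,n) = (5.67, 0), which is not an integer point.
(m,n)=(3,2): 3·3+4·2=17≤17, 4·3+4·2=20≤23, objective 32.
(m,n)=(4,1): 3·4+4·1=16≤17, 4·4+4·1=20≤23, objective 31.
(m,n)=(5,0): 3·5+4·0=15≤17, 4·5+4·0=20≤23, objective 30.
No feasible integer point exceeds 32.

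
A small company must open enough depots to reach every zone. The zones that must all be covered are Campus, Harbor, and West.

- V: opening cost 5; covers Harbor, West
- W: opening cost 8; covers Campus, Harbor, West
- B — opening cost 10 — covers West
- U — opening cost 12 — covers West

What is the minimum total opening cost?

8

The greedy cost-per-new-zone heuristic would pick V and W for 13, but a cheaper cover exists.
W alone covers Campus, Harbor, West — every zone.
Total opening cost: 8.
No cover costs less than 8.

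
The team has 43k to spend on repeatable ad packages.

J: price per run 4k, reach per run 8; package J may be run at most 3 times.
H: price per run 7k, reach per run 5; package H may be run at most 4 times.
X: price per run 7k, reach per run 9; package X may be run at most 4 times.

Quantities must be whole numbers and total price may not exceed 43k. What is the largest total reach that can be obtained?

J has the best ratio (8/4); taking only J gives at most 3×8 = 24 (stopped by the supply cap of 3).
Mixing does better — 3×J and 4×X: price 40 ≤ 43, reach 3·8 + 4·9 = 60.

60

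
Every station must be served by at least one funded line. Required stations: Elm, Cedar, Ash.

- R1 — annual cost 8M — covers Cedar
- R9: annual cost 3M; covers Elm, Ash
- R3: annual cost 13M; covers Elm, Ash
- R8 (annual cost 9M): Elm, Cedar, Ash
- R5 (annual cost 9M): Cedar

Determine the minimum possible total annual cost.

9

This is an integer covering problem.
The greedy cost-per-new-station heuristic would pick R9 and R1 for 11, but a cheaper cover exists.
R8 alone covers Elm, Cedar, Ash — every station.
Total annual cost: 9.
No cover costs less than 9.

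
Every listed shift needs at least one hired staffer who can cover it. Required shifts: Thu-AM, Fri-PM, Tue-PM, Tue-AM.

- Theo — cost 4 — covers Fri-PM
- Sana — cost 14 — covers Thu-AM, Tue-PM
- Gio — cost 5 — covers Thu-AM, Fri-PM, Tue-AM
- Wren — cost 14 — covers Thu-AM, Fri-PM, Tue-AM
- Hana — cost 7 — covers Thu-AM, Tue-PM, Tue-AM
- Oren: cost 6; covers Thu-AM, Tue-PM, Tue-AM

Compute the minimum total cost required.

The greedy cost-per-new-shift heuristic would pick Gio and Oren for 11, but a cheaper cover exists.
Choose Theo and Oren: together they cover Thu-AM, Fri-PM, Tue-PM, Tue-AM — every shift.
Total cost: 4 + 6 = 10.
No cover costs less than 10.

10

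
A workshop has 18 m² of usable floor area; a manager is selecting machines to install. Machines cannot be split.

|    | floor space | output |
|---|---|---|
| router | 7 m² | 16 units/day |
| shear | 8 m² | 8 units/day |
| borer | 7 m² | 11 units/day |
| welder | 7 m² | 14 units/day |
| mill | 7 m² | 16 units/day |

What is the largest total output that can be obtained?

32

Take router and mill: floor space 7 + 7 = 14 ≤ 18, output 16 + 16 = 32.
No other feasible combination does better.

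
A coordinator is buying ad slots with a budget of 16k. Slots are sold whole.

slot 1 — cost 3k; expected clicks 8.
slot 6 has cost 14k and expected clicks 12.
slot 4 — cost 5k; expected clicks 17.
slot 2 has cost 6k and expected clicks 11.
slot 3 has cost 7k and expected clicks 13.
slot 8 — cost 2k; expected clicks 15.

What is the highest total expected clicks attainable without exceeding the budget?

Take slot 1, slot 4, slot 2, and slot 8: cost 3 + 5 + 6 + 2 = 16 ≤ 16, expected clicks 8 + 17 + 11 + 15 = 51.
No other feasible combination does better.

51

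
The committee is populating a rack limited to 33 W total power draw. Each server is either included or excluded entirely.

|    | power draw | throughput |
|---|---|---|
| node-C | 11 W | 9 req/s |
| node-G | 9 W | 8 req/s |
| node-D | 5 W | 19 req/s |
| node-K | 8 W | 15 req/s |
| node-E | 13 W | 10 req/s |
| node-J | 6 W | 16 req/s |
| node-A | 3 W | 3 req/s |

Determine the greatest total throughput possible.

62

Allowing fractional choices, the relaxed optimum would be about 62.6, but servers are indivisible.
node-G + node-D + node-K + node-J + node-A: power draw 9 + 5 + 8 + 6 + 3 = 31 ≤ 33, throughput 8 + 19 + 15 + 16 + 3 = 61.
node-C + node-D + node-K + node-J + node-A: power draw 11 + 5 + 8 + 6 + 3 = 33 ≤ 33, throughput 9 + 19 + 15 + 16 + 3 = 62.
Best is node-C, node-D, node-K, node-J, and node-A with total throughput 62.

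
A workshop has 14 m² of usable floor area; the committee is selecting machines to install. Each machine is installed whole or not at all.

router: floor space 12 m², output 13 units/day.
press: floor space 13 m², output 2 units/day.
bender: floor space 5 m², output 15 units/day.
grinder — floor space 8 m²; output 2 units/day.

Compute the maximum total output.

17

Take bender and grinder: floor space 5 + 8 = 13 ≤ 14, output 15 + 2 = 17.
No other feasible combination does better.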